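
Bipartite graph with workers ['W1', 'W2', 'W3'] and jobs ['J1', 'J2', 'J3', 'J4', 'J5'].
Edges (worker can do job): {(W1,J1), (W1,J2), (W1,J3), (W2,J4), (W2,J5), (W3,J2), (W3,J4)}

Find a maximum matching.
Matching: {(W1,J1), (W2,J5), (W3,J2)}

Maximum matching (size 3):
  W1 → J1
  W2 → J5
  W3 → J2

Each worker is assigned to at most one job, and each job to at most one worker.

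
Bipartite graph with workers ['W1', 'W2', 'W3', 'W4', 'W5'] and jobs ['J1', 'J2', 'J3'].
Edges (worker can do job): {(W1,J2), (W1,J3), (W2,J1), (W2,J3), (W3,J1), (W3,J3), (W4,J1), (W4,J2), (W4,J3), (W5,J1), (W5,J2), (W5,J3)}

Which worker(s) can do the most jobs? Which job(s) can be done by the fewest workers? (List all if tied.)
Most versatile: W4, W5 (3 jobs); Least covered: J2 (3 workers)

Worker degrees (jobs they can do): W1:2, W2:2, W3:2, W4:3, W5:3
Job degrees (workers who can do it): J1:4, J2:3, J3:5

Maximum worker degree is 3, achieved by: W4, W5
Minimum job degree is 3, achieved by: J2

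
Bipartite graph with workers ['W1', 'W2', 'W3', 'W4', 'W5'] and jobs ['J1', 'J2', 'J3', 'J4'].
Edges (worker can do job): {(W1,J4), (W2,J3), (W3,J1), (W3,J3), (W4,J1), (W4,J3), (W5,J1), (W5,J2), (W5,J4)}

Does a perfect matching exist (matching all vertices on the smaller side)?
Yes, perfect matching exists (size 4)

Perfect matching: {(W1,J4), (W3,J1), (W4,J3), (W5,J2)}
All 4 vertices on the smaller side are matched.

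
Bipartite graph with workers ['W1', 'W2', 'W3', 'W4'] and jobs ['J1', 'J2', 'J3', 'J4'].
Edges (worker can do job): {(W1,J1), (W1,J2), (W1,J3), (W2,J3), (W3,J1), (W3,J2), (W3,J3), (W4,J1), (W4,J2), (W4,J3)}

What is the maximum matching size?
Maximum matching size = 3

Maximum matching: {(W1,J2), (W3,J3), (W4,J1)}
Size: 3

This assigns 3 workers to 3 distinct jobs.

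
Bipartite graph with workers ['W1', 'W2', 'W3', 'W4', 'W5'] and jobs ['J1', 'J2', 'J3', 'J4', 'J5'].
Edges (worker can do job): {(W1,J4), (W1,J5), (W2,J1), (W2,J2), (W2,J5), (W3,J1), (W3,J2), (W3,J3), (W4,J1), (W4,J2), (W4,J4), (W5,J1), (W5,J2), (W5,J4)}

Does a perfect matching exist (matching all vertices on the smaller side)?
Yes, perfect matching exists (size 5)

Perfect matching: {(W1,J4), (W2,J5), (W3,J3), (W4,J2), (W5,J1)}
All 5 vertices on the smaller side are matched.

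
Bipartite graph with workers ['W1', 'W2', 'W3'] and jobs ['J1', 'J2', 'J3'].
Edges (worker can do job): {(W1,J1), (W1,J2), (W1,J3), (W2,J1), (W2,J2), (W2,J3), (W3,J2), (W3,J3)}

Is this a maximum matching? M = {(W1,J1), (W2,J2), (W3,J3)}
Yes, size 3 is maximum

Proposed matching has size 3.
Maximum matching size for this graph: 3.

This is a maximum matching.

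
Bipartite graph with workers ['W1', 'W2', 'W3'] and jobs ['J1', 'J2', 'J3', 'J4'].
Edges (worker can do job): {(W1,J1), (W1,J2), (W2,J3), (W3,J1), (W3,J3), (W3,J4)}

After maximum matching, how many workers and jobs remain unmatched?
Unmatched: 0 workers, 1 jobs

Maximum matching size: 3
Workers: 3 total, 3 matched, 0 unmatched
Jobs: 4 total, 3 matched, 1 unmatched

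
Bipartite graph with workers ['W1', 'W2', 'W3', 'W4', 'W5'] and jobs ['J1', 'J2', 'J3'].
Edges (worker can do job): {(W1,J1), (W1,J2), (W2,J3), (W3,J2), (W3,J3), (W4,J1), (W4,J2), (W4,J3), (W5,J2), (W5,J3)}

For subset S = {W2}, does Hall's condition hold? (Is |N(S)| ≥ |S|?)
Yes: |N(S)| = 1, |S| = 1

Subset S = {W2}
Neighbors N(S) = {J3}

|N(S)| = 1, |S| = 1
Hall's condition: |N(S)| ≥ |S| is satisfied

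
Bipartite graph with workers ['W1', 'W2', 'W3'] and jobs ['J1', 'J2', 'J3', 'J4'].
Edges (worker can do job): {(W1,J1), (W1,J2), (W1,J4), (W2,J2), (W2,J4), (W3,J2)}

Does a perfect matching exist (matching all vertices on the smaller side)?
Yes, perfect matching exists (size 3)

Perfect matching: {(W1,J1), (W2,J4), (W3,J2)}
All 3 vertices on the smaller side are matched.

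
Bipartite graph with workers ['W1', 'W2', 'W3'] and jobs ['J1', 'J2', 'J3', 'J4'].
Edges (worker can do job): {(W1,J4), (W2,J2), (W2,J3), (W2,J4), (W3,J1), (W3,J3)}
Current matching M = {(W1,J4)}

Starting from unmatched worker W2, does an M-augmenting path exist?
Yes: W2 → J3

An M-augmenting path alternates non-matching / matching edges, starting and ending at unmatched vertices.
Path: W2 → J3
(J3 is unmatched in M, so the path is augmenting.)
Flipping edges along this path would increase |M| from 1 to 2.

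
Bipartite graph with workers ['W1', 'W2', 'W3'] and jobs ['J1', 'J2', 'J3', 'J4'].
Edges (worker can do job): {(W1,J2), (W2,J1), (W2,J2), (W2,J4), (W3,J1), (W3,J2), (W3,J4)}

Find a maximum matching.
Matching: {(W1,J2), (W2,J1), (W3,J4)}

Maximum matching (size 3):
  W1 → J2
  W2 → J1
  W3 → J4

Each worker is assigned to at most one job, and each job to at most one worker.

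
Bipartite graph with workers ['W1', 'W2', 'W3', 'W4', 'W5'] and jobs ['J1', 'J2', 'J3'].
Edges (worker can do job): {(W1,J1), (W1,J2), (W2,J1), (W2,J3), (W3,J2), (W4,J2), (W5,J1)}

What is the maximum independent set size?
Maximum independent set = 5

By König's theorem:
- Min vertex cover = Max matching = 3
- Max independent set = Total vertices - Min vertex cover
- Max independent set = 8 - 3 = 5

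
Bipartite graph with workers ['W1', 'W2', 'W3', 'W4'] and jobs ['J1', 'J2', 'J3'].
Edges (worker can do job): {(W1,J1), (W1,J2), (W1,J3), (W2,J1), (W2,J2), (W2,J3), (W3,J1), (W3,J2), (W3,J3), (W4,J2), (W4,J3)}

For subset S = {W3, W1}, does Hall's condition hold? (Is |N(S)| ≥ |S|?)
Yes: |N(S)| = 3, |S| = 2

Subset S = {W3, W1}
Neighbors N(S) = {J1, J2, J3}

|N(S)| = 3, |S| = 2
Hall's condition: |N(S)| ≥ |S| is satisfied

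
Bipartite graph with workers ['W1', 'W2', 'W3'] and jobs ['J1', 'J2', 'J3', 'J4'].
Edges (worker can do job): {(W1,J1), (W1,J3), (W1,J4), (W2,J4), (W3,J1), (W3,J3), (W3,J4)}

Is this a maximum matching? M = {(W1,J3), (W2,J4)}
No, size 2 is not maximum

Proposed matching has size 2.
Maximum matching size for this graph: 3.

This is NOT maximum - can be improved to size 3.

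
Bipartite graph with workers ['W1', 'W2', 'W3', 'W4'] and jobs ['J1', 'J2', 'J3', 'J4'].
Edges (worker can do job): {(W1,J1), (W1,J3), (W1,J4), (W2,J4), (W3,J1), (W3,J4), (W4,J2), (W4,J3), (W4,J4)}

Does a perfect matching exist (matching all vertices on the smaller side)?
Yes, perfect matching exists (size 4)

Perfect matching: {(W1,J3), (W2,J4), (W3,J1), (W4,J2)}
All 4 vertices on the smaller side are matched.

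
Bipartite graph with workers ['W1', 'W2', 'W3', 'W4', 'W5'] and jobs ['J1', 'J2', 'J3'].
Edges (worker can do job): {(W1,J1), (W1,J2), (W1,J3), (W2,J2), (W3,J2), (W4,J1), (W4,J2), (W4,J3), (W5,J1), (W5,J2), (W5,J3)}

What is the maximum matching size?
Maximum matching size = 3

Maximum matching: {(W3,J2), (W4,J1), (W5,J3)}
Size: 3

This assigns 3 workers to 3 distinct jobs.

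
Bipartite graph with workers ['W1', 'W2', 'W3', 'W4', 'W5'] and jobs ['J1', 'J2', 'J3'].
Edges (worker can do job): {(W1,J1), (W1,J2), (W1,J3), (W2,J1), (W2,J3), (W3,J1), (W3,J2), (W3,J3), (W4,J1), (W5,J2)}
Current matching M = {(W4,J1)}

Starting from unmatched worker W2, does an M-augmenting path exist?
Yes: W2 → J3

An M-augmenting path alternates non-matching / matching edges, starting and ending at unmatched vertices.
Path: W2 → J3
(J3 is unmatched in M, so the path is augmenting.)
Flipping edges along this path would increase |M| from 1 to 2.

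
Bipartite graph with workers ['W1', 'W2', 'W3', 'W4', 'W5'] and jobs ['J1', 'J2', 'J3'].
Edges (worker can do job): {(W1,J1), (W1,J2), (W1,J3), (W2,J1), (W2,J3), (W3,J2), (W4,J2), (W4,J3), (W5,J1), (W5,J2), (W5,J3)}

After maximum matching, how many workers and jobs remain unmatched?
Unmatched: 2 workers, 0 jobs

Maximum matching size: 3
Workers: 5 total, 3 matched, 2 unmatched
Jobs: 3 total, 3 matched, 0 unmatched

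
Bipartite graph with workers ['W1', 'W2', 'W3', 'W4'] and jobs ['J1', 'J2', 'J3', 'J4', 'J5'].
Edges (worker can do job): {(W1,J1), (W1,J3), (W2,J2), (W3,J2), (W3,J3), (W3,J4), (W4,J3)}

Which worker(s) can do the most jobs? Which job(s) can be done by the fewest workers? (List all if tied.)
Most versatile: W3 (3 jobs); Least covered: J5 (0 workers)

Worker degrees (jobs they can do): W1:2, W2:1, W3:3, W4:1
Job degrees (workers who can do it): J1:1, J2:2, J3:3, J4:1, J5:0

Maximum worker degree is 3, achieved by: W3
Minimum job degree is 0, achieved by: J5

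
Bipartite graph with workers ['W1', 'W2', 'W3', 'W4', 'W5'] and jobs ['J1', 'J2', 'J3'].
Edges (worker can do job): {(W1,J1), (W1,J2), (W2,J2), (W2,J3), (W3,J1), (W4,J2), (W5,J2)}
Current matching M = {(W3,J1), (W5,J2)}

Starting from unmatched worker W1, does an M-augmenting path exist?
No augmenting path from W1

Alternating search from W1 reaches jobs: {J1, J2}.
Every reachable job is already matched in M, and following those matched edges back to workers exposes no further unvisited jobs.
No M-augmenting path from W1 exists.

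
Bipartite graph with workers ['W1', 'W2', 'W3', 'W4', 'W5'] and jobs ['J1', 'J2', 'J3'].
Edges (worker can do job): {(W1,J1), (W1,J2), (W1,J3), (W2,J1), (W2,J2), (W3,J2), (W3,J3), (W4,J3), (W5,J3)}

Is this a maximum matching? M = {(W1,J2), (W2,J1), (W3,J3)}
Yes, size 3 is maximum

Proposed matching has size 3.
Maximum matching size for this graph: 3.

This is a maximum matching.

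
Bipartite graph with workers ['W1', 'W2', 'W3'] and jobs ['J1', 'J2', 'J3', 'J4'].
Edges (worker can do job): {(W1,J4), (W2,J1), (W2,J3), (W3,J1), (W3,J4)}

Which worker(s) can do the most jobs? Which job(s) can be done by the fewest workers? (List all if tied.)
Most versatile: W2, W3 (2 jobs); Least covered: J2 (0 workers)

Worker degrees (jobs they can do): W1:1, W2:2, W3:2
Job degrees (workers who can do it): J1:2, J2:0, J3:1, J4:2

Maximum worker degree is 2, achieved by: W2, W3
Minimum job degree is 0, achieved by: J2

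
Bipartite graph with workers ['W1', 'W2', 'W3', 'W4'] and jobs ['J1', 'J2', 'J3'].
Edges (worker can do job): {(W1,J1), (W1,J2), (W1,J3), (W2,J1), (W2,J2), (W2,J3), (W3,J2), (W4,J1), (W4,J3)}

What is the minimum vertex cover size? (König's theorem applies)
Minimum vertex cover size = 3

By König's theorem: in bipartite graphs,
min vertex cover = max matching = 3

Maximum matching has size 3, so minimum vertex cover also has size 3.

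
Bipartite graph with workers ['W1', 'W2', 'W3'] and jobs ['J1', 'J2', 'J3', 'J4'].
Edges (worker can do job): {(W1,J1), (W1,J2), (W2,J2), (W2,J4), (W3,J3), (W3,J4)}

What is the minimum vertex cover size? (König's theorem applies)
Minimum vertex cover size = 3

By König's theorem: in bipartite graphs,
min vertex cover = max matching = 3

Maximum matching has size 3, so minimum vertex cover also has size 3.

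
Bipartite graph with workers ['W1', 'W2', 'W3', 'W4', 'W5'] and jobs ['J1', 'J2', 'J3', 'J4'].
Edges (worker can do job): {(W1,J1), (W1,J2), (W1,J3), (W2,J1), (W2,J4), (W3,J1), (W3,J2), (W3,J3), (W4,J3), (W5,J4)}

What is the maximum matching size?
Maximum matching size = 4

Maximum matching: {(W1,J1), (W3,J2), (W4,J3), (W5,J4)}
Size: 4

This assigns 4 workers to 4 distinct jobs.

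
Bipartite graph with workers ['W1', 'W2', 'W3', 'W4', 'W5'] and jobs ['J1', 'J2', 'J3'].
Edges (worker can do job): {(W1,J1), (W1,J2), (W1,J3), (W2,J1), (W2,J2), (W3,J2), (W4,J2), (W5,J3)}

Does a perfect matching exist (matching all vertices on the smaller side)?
Yes, perfect matching exists (size 3)

Perfect matching: {(W1,J1), (W3,J2), (W5,J3)}
All 3 vertices on the smaller side are matched.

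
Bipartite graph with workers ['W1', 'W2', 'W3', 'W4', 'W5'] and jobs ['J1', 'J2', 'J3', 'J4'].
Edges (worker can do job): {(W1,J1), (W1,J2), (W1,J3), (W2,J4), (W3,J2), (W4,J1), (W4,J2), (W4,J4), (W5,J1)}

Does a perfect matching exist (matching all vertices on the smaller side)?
Yes, perfect matching exists (size 4)

Perfect matching: {(W1,J3), (W3,J2), (W4,J4), (W5,J1)}
All 4 vertices on the smaller side are matched.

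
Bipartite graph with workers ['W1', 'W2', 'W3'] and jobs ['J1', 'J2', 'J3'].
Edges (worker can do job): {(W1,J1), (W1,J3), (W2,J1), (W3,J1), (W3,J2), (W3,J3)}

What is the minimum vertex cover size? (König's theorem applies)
Minimum vertex cover size = 3

By König's theorem: in bipartite graphs,
min vertex cover = max matching = 3

Maximum matching has size 3, so minimum vertex cover also has size 3.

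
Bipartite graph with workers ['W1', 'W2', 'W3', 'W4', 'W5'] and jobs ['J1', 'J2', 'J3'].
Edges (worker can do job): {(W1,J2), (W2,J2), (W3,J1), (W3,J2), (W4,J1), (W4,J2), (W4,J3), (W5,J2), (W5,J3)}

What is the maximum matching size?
Maximum matching size = 3

Maximum matching: {(W3,J1), (W4,J2), (W5,J3)}
Size: 3

This assigns 3 workers to 3 distinct jobs.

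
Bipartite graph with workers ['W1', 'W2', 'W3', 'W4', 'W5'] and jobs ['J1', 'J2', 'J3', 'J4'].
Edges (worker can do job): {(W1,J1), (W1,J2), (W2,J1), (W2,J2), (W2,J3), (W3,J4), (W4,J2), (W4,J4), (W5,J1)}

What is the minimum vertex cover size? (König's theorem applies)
Minimum vertex cover size = 4

By König's theorem: in bipartite graphs,
min vertex cover = max matching = 4

Maximum matching has size 4, so minimum vertex cover also has size 4.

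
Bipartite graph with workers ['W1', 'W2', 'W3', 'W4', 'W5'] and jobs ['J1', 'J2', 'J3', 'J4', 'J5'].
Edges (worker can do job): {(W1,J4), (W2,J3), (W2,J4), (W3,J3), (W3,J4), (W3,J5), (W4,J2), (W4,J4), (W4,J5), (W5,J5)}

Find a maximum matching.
Matching: {(W2,J3), (W3,J4), (W4,J2), (W5,J5)}

Maximum matching (size 4):
  W2 → J3
  W3 → J4
  W4 → J2
  W5 → J5

Each worker is assigned to at most one job, and each job to at most one worker.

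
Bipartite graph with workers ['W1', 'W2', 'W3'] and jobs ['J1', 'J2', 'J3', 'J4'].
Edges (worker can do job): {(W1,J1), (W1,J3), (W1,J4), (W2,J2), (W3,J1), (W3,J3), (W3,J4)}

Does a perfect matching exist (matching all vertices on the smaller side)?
Yes, perfect matching exists (size 3)

Perfect matching: {(W1,J4), (W2,J2), (W3,J1)}
All 3 vertices on the smaller side are matched.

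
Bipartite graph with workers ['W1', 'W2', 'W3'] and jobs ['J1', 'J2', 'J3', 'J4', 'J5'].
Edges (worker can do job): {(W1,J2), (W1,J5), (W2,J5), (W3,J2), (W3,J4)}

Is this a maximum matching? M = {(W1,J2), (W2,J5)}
No, size 2 is not maximum

Proposed matching has size 2.
Maximum matching size for this graph: 3.

This is NOT maximum - can be improved to size 3.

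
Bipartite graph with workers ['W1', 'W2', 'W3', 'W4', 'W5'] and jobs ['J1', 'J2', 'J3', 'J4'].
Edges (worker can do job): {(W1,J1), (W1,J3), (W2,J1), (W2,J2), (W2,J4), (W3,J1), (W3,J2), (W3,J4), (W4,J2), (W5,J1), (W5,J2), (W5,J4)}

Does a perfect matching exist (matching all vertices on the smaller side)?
Yes, perfect matching exists (size 4)

Perfect matching: {(W1,J3), (W2,J1), (W3,J4), (W5,J2)}
All 4 vertices on the smaller side are matched.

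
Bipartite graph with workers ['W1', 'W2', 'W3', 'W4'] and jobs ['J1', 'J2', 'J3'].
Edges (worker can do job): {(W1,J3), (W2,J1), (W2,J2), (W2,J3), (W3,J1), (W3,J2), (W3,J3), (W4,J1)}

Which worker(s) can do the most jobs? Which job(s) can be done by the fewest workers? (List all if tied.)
Most versatile: W2, W3 (3 jobs); Least covered: J2 (2 workers)

Worker degrees (jobs they can do): W1:1, W2:3, W3:3, W4:1
Job degrees (workers who can do it): J1:3, J2:2, J3:3

Maximum worker degree is 3, achieved by: W2, W3
Minimum job degree is 2, achieved by: J2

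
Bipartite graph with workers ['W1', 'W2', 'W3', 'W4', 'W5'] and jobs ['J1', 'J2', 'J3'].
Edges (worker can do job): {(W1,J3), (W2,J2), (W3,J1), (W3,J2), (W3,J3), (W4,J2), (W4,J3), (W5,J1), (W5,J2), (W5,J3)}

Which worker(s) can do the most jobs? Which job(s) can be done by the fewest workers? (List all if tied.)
Most versatile: W3, W5 (3 jobs); Least covered: J1 (2 workers)

Worker degrees (jobs they can do): W1:1, W2:1, W3:3, W4:2, W5:3
Job degrees (workers who can do it): J1:2, J2:4, J3:4

Maximum worker degree is 3, achieved by: W3, W5
Minimum job degree is 2, achieved by: J1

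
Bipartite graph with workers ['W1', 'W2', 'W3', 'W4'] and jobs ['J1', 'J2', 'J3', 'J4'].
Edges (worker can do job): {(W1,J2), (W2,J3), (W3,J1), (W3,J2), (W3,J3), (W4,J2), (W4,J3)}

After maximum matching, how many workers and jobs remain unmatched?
Unmatched: 1 workers, 1 jobs

Maximum matching size: 3
Workers: 4 total, 3 matched, 1 unmatched
Jobs: 4 total, 3 matched, 1 unmatched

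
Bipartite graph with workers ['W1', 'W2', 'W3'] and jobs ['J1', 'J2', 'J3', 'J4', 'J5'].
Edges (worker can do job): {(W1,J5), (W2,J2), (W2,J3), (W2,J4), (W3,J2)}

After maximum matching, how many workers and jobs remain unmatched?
Unmatched: 0 workers, 2 jobs

Maximum matching size: 3
Workers: 3 total, 3 matched, 0 unmatched
Jobs: 5 total, 3 matched, 2 unmatched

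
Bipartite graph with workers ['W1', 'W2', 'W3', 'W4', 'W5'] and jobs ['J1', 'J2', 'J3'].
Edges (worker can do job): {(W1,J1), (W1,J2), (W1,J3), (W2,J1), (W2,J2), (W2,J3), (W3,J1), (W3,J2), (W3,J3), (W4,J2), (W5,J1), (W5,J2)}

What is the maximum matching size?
Maximum matching size = 3

Maximum matching: {(W1,J1), (W3,J3), (W5,J2)}
Size: 3

This assigns 3 workers to 3 distinct jobs.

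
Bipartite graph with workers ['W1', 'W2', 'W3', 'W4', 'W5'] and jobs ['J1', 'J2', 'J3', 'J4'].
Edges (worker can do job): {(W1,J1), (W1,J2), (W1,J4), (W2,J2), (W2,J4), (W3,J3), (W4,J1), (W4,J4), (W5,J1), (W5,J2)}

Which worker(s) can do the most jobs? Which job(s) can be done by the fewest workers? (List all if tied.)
Most versatile: W1 (3 jobs); Least covered: J3 (1 workers)

Worker degrees (jobs they can do): W1:3, W2:2, W3:1, W4:2, W5:2
Job degrees (workers who can do it): J1:3, J2:3, J3:1, J4:3

Maximum worker degree is 3, achieved by: W1
Minimum job degree is 1, achieved by: J3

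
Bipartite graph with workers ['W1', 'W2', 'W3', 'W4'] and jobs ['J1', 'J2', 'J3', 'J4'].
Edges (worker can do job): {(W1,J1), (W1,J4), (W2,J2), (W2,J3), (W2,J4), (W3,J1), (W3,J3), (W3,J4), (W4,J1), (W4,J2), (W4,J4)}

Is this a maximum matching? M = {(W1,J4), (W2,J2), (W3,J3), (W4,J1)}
Yes, size 4 is maximum

Proposed matching has size 4.
Maximum matching size for this graph: 4.

This is a maximum matching.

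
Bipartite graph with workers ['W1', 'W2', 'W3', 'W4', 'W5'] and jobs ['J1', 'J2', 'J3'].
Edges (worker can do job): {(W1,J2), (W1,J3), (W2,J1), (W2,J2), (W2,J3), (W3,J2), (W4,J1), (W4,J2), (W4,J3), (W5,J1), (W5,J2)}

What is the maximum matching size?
Maximum matching size = 3

Maximum matching: {(W3,J2), (W4,J3), (W5,J1)}
Size: 3

This assigns 3 workers to 3 distinct jobs.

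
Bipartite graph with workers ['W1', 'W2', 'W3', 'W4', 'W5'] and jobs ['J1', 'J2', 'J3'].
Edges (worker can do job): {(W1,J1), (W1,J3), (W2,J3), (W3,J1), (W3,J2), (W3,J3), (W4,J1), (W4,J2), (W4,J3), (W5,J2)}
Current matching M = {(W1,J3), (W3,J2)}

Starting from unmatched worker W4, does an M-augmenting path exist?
Yes: W4 → J1

An M-augmenting path alternates non-matching / matching edges, starting and ending at unmatched vertices.
Path: W4 → J1
(J1 is unmatched in M, so the path is augmenting.)
Flipping edges along this path would increase |M| from 2 to 3.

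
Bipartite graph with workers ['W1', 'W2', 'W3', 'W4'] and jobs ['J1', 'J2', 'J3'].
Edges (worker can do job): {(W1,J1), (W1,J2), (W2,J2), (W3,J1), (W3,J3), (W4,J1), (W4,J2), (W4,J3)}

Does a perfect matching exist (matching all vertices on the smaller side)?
Yes, perfect matching exists (size 3)

Perfect matching: {(W1,J2), (W3,J1), (W4,J3)}
All 3 vertices on the smaller side are matched.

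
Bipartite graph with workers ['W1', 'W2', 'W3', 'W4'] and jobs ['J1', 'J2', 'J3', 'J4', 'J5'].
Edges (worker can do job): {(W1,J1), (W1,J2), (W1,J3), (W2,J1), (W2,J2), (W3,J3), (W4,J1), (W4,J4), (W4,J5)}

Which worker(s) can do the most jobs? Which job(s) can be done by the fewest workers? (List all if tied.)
Most versatile: W1, W4 (3 jobs); Least covered: J4, J5 (1 workers)

Worker degrees (jobs they can do): W1:3, W2:2, W3:1, W4:3
Job degrees (workers who can do it): J1:3, J2:2, J3:2, J4:1, J5:1

Maximum worker degree is 3, achieved by: W1, W4
Minimum job degree is 1, achieved by: J4, J5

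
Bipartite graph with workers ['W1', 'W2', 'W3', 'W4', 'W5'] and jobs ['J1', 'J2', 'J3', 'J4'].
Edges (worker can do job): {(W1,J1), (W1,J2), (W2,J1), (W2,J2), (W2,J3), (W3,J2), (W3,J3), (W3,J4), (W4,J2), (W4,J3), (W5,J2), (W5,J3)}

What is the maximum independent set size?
Maximum independent set = 5

By König's theorem:
- Min vertex cover = Max matching = 4
- Max independent set = Total vertices - Min vertex cover
- Max independent set = 9 - 4 = 5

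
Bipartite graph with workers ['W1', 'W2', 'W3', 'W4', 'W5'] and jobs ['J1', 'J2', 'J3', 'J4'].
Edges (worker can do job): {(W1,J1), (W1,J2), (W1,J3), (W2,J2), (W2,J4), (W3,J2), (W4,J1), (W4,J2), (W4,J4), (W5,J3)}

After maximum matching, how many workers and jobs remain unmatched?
Unmatched: 1 workers, 0 jobs

Maximum matching size: 4
Workers: 5 total, 4 matched, 1 unmatched
Jobs: 4 total, 4 matched, 0 unmatched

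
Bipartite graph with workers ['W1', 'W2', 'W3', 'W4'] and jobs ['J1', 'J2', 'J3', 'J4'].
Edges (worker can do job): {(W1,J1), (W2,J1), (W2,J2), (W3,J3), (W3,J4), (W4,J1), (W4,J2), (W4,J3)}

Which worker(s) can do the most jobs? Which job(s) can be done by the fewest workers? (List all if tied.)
Most versatile: W4 (3 jobs); Least covered: J4 (1 workers)

Worker degrees (jobs they can do): W1:1, W2:2, W3:2, W4:3
Job degrees (workers who can do it): J1:3, J2:2, J3:2, J4:1

Maximum worker degree is 3, achieved by: W4
Minimum job degree is 1, achieved by: J4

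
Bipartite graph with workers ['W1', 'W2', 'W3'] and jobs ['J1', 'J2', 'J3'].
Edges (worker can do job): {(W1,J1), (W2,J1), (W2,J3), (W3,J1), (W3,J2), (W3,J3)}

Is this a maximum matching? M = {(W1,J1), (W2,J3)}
No, size 2 is not maximum

Proposed matching has size 2.
Maximum matching size for this graph: 3.

This is NOT maximum - can be improved to size 3.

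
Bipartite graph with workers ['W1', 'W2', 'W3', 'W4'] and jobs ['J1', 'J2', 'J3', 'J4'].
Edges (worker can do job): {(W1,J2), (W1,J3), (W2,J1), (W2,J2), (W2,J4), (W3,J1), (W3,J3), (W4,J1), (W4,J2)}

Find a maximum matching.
Matching: {(W1,J3), (W2,J4), (W3,J1), (W4,J2)}

Maximum matching (size 4):
  W1 → J3
  W2 → J4
  W3 → J1
  W4 → J2

Each worker is assigned to at most one job, and each job to at most one worker.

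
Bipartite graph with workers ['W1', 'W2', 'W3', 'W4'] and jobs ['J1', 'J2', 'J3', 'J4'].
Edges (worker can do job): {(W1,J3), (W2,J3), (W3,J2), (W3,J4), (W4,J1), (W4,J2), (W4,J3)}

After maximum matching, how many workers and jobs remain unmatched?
Unmatched: 1 workers, 1 jobs

Maximum matching size: 3
Workers: 4 total, 3 matched, 1 unmatched
Jobs: 4 total, 3 matched, 1 unmatched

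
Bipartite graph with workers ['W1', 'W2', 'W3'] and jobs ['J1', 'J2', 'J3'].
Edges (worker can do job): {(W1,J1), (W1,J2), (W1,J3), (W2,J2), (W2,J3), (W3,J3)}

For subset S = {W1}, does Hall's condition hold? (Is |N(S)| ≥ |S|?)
Yes: |N(S)| = 3, |S| = 1

Subset S = {W1}
Neighbors N(S) = {J1, J2, J3}

|N(S)| = 3, |S| = 1
Hall's condition: |N(S)| ≥ |S| is satisfied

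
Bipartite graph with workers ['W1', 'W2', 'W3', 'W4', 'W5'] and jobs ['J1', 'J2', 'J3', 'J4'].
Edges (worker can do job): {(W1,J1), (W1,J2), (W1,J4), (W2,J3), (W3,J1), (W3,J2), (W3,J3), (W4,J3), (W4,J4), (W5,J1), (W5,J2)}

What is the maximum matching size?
Maximum matching size = 4

Maximum matching: {(W1,J4), (W3,J1), (W4,J3), (W5,J2)}
Size: 4

This assigns 4 workers to 4 distinct jobs.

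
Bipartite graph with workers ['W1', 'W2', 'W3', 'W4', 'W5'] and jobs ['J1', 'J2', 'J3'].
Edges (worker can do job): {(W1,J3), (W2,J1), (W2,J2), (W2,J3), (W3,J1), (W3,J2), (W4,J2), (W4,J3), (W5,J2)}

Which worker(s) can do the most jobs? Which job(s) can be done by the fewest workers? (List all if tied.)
Most versatile: W2 (3 jobs); Least covered: J1 (2 workers)

Worker degrees (jobs they can do): W1:1, W2:3, W3:2, W4:2, W5:1
Job degrees (workers who can do it): J1:2, J2:4, J3:3

Maximum worker degree is 3, achieved by: W2
Minimum job degree is 2, achieved by: J1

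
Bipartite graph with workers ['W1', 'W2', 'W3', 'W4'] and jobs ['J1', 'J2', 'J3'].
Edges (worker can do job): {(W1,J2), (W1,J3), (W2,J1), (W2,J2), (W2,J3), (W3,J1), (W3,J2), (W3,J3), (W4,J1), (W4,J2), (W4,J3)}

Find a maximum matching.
Matching: {(W1,J2), (W3,J3), (W4,J1)}

Maximum matching (size 3):
  W1 → J2
  W3 → J3
  W4 → J1

Each worker is assigned to at most one job, and each job to at most one worker.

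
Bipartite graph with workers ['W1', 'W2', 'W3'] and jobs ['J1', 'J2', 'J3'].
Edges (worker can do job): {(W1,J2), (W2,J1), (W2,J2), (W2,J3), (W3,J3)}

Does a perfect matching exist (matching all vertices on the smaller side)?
Yes, perfect matching exists (size 3)

Perfect matching: {(W1,J2), (W2,J1), (W3,J3)}
All 3 vertices on the smaller side are matched.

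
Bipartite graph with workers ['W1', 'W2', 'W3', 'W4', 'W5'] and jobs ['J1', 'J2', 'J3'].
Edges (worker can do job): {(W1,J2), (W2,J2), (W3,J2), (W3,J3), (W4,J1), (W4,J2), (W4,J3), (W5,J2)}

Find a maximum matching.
Matching: {(W3,J3), (W4,J1), (W5,J2)}

Maximum matching (size 3):
  W3 → J3
  W4 → J1
  W5 → J2

Each worker is assigned to at most one job, and each job to at most one worker.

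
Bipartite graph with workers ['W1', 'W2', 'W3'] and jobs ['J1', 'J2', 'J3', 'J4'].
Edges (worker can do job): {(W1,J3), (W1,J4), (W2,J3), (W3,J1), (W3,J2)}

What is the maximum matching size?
Maximum matching size = 3

Maximum matching: {(W1,J4), (W2,J3), (W3,J1)}
Size: 3

This assigns 3 workers to 3 distinct jobs.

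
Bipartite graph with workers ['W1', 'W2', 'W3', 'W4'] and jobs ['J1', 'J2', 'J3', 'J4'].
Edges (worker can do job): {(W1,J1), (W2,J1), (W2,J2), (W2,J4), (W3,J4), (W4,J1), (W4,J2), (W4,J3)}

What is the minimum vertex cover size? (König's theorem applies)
Minimum vertex cover size = 4

By König's theorem: in bipartite graphs,
min vertex cover = max matching = 4

Maximum matching has size 4, so minimum vertex cover also has size 4.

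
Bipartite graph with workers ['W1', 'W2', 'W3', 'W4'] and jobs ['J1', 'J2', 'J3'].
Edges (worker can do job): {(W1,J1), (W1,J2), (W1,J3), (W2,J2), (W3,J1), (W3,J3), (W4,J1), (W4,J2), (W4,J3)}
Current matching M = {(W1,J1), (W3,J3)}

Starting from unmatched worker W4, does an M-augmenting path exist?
Yes: W4 → J2

An M-augmenting path alternates non-matching / matching edges, starting and ending at unmatched vertices.
Path: W4 → J2
(J2 is unmatched in M, so the path is augmenting.)
Flipping edges along this path would increase |M| from 2 to 3.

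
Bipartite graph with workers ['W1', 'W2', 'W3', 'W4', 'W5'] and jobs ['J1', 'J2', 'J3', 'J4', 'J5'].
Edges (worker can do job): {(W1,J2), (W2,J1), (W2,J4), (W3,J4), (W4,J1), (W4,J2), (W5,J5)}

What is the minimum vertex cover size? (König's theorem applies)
Minimum vertex cover size = 4

By König's theorem: in bipartite graphs,
min vertex cover = max matching = 4

Maximum matching has size 4, so minimum vertex cover also has size 4.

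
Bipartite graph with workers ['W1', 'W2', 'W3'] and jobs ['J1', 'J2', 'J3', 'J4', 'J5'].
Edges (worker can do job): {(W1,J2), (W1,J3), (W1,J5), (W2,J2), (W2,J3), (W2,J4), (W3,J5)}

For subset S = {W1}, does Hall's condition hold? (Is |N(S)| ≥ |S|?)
Yes: |N(S)| = 3, |S| = 1

Subset S = {W1}
Neighbors N(S) = {J2, J3, J5}

|N(S)| = 3, |S| = 1
Hall's condition: |N(S)| ≥ |S| is satisfied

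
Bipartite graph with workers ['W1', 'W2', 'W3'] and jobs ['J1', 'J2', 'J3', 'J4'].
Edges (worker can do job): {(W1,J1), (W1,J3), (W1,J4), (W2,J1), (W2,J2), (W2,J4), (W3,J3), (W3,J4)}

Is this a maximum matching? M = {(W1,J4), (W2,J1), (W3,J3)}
Yes, size 3 is maximum

Proposed matching has size 3.
Maximum matching size for this graph: 3.

This is a maximum matching.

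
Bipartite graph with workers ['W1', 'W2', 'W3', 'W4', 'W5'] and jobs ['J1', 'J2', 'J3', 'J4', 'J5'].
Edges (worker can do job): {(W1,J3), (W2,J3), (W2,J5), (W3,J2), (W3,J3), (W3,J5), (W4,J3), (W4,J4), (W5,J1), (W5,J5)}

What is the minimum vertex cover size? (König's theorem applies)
Minimum vertex cover size = 5

By König's theorem: in bipartite graphs,
min vertex cover = max matching = 5

Maximum matching has size 5, so minimum vertex cover also has size 5.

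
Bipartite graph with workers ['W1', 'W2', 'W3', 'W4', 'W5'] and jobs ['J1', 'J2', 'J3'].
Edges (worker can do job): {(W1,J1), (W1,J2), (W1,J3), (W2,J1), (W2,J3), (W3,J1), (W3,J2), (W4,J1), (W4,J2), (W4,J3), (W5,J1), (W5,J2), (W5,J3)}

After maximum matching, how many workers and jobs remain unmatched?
Unmatched: 2 workers, 0 jobs

Maximum matching size: 3
Workers: 5 total, 3 matched, 2 unmatched
Jobs: 3 total, 3 matched, 0 unmatched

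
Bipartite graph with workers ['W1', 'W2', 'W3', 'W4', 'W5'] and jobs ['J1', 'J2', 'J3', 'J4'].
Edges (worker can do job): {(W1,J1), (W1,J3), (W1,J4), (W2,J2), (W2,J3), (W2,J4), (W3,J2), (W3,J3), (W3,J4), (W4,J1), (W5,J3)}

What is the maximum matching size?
Maximum matching size = 4

Maximum matching: {(W1,J4), (W2,J2), (W3,J3), (W4,J1)}
Size: 4

This assigns 4 workers to 4 distinct jobs.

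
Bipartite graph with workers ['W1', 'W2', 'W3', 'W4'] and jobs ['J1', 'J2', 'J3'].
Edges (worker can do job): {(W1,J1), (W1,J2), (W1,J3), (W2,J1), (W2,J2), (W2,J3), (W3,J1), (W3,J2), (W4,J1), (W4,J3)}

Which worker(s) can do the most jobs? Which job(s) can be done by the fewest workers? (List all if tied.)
Most versatile: W1, W2 (3 jobs); Least covered: J2, J3 (3 workers)

Worker degrees (jobs they can do): W1:3, W2:3, W3:2, W4:2
Job degrees (workers who can do it): J1:4, J2:3, J3:3

Maximum worker degree is 3, achieved by: W1, W2
Minimum job degree is 3, achieved by: J2, J3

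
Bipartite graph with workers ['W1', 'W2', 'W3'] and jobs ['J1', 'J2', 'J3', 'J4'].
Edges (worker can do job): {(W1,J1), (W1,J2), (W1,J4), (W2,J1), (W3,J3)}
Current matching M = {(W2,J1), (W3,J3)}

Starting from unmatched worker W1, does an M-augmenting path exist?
Yes: W1 → J4

An M-augmenting path alternates non-matching / matching edges, starting and ending at unmatched vertices.
Path: W1 → J4
(J4 is unmatched in M, so the path is augmenting.)
Flipping edges along this path would increase |M| from 2 to 3.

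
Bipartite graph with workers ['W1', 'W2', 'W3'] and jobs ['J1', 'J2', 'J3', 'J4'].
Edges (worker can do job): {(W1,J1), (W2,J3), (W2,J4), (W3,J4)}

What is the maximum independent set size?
Maximum independent set = 4

By König's theorem:
- Min vertex cover = Max matching = 3
- Max independent set = Total vertices - Min vertex cover
- Max independent set = 7 - 3 = 4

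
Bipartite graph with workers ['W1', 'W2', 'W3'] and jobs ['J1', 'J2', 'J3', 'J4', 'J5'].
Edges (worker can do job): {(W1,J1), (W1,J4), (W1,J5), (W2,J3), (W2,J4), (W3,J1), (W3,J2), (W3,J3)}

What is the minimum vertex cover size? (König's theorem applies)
Minimum vertex cover size = 3

By König's theorem: in bipartite graphs,
min vertex cover = max matching = 3

Maximum matching has size 3, so minimum vertex cover also has size 3.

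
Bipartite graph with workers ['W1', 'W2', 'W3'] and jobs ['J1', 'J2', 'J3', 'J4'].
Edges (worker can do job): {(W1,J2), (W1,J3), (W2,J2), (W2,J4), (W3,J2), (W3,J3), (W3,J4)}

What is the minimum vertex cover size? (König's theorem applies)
Minimum vertex cover size = 3

By König's theorem: in bipartite graphs,
min vertex cover = max matching = 3

Maximum matching has size 3, so minimum vertex cover also has size 3.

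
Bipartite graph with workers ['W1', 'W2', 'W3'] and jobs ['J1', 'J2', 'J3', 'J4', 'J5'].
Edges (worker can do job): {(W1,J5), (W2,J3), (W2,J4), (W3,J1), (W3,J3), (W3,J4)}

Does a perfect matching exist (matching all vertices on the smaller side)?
Yes, perfect matching exists (size 3)

Perfect matching: {(W1,J5), (W2,J4), (W3,J3)}
All 3 vertices on the smaller side are matched.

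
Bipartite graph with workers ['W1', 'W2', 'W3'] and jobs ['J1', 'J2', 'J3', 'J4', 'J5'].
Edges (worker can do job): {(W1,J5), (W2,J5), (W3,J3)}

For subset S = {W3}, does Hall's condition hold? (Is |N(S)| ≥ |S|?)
Yes: |N(S)| = 1, |S| = 1

Subset S = {W3}
Neighbors N(S) = {J3}

|N(S)| = 1, |S| = 1
Hall's condition: |N(S)| ≥ |S| is satisfied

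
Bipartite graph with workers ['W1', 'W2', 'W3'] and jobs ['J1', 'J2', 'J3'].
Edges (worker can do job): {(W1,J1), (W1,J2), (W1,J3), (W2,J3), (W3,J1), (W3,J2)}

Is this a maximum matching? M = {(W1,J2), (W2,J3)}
No, size 2 is not maximum

Proposed matching has size 2.
Maximum matching size for this graph: 3.

This is NOT maximum - can be improved to size 3.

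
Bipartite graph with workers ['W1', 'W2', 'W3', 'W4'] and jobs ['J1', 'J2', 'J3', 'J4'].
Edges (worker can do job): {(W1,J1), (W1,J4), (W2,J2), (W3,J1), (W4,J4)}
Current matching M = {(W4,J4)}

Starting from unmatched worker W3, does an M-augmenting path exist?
Yes: W3 → J1

An M-augmenting path alternates non-matching / matching edges, starting and ending at unmatched vertices.
Path: W3 → J1
(J1 is unmatched in M, so the path is augmenting.)
Flipping edges along this path would increase |M| from 1 to 2.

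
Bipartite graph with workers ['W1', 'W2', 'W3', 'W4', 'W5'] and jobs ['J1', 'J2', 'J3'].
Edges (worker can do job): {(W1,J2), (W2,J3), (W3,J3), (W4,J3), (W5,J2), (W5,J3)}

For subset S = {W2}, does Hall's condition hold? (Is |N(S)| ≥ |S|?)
Yes: |N(S)| = 1, |S| = 1

Subset S = {W2}
Neighbors N(S) = {J3}

|N(S)| = 1, |S| = 1
Hall's condition: |N(S)| ≥ |S| is satisfied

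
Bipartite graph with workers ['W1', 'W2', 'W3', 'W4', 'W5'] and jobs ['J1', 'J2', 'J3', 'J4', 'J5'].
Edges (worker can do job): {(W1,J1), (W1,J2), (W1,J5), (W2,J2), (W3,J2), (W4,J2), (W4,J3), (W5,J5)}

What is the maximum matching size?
Maximum matching size = 4

Maximum matching: {(W1,J1), (W3,J2), (W4,J3), (W5,J5)}
Size: 4

This assigns 4 workers to 4 distinct jobs.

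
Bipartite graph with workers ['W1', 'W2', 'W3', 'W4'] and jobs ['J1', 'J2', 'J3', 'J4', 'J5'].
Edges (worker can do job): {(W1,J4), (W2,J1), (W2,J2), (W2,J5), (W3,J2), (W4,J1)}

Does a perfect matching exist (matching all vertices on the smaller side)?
Yes, perfect matching exists (size 4)

Perfect matching: {(W1,J4), (W2,J5), (W3,J2), (W4,J1)}
All 4 vertices on the smaller side are matched.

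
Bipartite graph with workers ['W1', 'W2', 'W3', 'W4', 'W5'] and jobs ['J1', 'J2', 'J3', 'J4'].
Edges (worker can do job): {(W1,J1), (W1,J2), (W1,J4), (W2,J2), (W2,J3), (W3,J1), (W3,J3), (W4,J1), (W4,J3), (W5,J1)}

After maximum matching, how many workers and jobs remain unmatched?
Unmatched: 1 workers, 0 jobs

Maximum matching size: 4
Workers: 5 total, 4 matched, 1 unmatched
Jobs: 4 total, 4 matched, 0 unmatched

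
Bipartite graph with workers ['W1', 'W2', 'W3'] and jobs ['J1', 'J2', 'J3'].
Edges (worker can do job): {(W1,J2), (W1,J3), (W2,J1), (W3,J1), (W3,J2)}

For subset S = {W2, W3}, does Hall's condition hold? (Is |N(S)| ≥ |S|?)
Yes: |N(S)| = 2, |S| = 2

Subset S = {W2, W3}
Neighbors N(S) = {J1, J2}

|N(S)| = 2, |S| = 2
Hall's condition: |N(S)| ≥ |S| is satisfied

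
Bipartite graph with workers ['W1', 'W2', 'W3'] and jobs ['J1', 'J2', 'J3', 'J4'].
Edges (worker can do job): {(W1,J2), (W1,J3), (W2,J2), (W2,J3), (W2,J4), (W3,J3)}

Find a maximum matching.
Matching: {(W1,J2), (W2,J4), (W3,J3)}

Maximum matching (size 3):
  W1 → J2
  W2 → J4
  W3 → J3

Each worker is assigned to at most one job, and each job to at most one worker.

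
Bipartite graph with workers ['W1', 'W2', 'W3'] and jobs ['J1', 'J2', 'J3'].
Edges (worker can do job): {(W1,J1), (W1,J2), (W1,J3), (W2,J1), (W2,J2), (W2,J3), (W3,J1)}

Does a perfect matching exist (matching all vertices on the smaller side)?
Yes, perfect matching exists (size 3)

Perfect matching: {(W1,J2), (W2,J3), (W3,J1)}
All 3 vertices on the smaller side are matched.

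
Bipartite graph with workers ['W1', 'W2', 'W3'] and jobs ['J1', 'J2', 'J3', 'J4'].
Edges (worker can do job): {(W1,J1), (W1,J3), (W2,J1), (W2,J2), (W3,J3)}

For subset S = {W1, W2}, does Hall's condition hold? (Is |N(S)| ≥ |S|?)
Yes: |N(S)| = 3, |S| = 2

Subset S = {W1, W2}
Neighbors N(S) = {J1, J2, J3}

|N(S)| = 3, |S| = 2
Hall's condition: |N(S)| ≥ |S| is satisfied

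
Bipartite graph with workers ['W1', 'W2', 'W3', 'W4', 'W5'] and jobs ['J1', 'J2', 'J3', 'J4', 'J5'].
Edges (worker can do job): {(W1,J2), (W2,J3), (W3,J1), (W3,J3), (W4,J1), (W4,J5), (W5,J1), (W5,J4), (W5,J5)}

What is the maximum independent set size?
Maximum independent set = 5

By König's theorem:
- Min vertex cover = Max matching = 5
- Max independent set = Total vertices - Min vertex cover
- Max independent set = 10 - 5 = 5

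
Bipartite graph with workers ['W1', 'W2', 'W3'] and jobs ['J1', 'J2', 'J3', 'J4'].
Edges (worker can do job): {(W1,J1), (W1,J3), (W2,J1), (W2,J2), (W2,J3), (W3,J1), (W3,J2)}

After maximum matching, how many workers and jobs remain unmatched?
Unmatched: 0 workers, 1 jobs

Maximum matching size: 3
Workers: 3 total, 3 matched, 0 unmatched
Jobs: 4 total, 3 matched, 1 unmatched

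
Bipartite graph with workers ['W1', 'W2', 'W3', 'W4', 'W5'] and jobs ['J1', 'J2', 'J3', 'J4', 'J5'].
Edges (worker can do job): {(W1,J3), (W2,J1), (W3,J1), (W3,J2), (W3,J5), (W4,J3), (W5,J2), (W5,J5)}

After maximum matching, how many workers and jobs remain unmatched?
Unmatched: 1 workers, 1 jobs

Maximum matching size: 4
Workers: 5 total, 4 matched, 1 unmatched
Jobs: 5 total, 4 matched, 1 unmatched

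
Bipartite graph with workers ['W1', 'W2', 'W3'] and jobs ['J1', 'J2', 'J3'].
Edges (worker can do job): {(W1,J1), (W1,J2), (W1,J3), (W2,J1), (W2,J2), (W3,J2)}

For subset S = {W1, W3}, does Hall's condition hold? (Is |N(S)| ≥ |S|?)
Yes: |N(S)| = 3, |S| = 2

Subset S = {W1, W3}
Neighbors N(S) = {J1, J2, J3}

|N(S)| = 3, |S| = 2
Hall's condition: |N(S)| ≥ |S| is satisfied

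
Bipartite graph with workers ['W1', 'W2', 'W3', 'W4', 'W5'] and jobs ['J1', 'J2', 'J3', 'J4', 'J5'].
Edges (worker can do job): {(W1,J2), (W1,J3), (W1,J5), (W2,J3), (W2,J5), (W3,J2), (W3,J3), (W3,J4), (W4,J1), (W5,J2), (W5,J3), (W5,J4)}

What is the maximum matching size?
Maximum matching size = 5

Maximum matching: {(W1,J2), (W2,J5), (W3,J3), (W4,J1), (W5,J4)}
Size: 5

This assigns 5 workers to 5 distinct jobs.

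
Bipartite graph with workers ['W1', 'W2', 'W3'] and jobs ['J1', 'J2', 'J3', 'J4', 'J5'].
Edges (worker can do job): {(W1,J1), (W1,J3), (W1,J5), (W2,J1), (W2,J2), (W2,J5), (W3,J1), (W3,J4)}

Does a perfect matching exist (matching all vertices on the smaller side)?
Yes, perfect matching exists (size 3)

Perfect matching: {(W1,J1), (W2,J5), (W3,J4)}
All 3 vertices on the smaller side are matched.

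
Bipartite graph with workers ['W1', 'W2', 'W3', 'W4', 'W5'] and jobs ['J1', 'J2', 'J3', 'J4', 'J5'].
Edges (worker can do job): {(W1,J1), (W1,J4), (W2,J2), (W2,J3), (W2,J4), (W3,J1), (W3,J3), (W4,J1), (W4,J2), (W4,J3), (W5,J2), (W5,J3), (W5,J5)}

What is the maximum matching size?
Maximum matching size = 5

Maximum matching: {(W1,J1), (W2,J4), (W3,J3), (W4,J2), (W5,J5)}
Size: 5

This assigns 5 workers to 5 distinct jobs.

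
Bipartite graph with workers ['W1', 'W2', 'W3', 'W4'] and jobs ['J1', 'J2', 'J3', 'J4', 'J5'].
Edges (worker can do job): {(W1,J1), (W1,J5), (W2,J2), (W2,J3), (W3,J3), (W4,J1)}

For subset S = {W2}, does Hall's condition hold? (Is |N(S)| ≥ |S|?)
Yes: |N(S)| = 2, |S| = 1

Subset S = {W2}
Neighbors N(S) = {J2, J3}

|N(S)| = 2, |S| = 1
Hall's condition: |N(S)| ≥ |S| is satisfied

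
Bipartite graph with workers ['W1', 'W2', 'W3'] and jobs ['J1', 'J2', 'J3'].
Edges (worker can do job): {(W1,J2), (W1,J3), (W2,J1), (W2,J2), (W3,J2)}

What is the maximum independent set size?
Maximum independent set = 3

By König's theorem:
- Min vertex cover = Max matching = 3
- Max independent set = Total vertices - Min vertex cover
- Max independent set = 6 - 3 = 3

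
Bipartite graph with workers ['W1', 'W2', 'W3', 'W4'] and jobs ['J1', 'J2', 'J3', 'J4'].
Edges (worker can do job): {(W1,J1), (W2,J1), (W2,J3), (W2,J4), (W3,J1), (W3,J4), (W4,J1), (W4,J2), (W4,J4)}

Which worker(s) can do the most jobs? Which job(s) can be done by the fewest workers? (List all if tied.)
Most versatile: W2, W4 (3 jobs); Least covered: J2, J3 (1 workers)

Worker degrees (jobs they can do): W1:1, W2:3, W3:2, W4:3
Job degrees (workers who can do it): J1:4, J2:1, J3:1, J4:3

Maximum worker degree is 3, achieved by: W2, W4
Minimum job degree is 1, achieved by: J2, J3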